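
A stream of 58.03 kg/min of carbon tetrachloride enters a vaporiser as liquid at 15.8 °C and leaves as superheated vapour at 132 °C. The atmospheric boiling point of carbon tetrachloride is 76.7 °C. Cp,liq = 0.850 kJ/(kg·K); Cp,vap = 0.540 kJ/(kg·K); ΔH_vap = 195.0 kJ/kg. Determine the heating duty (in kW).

liquid 15.8→76.7 °C: 51.765 kJ/kg
vaporisation at 76.7 °C: 195 kJ/kg
vapour 76.7→132 °C: 29.862 kJ/kg
Δh = 51.765 + 195 + 29.862 = 276.63 kJ/kg
Q = ṁ·Δh = 58.03 kg/min × 276.63 kJ/kg = 16053 kJ/min
|Q| = 267.54 kW

Q = 268 kW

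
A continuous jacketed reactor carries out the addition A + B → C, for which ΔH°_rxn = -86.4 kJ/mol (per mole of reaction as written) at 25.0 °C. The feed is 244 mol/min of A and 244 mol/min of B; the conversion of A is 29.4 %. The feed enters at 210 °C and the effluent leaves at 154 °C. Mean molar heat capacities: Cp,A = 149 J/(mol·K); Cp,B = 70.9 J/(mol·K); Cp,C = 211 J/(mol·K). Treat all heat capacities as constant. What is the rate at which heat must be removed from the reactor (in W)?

Q_out = 155000 W

Extent of reaction ξ = 0.294 × 244 = 71.736 mol/min
Reaction term: ξ·ΔH°_rxn = 71.736 × -86.4 = -6198 kJ/min
Sensible, feed 210→25 °C: -9926.3 kJ/min
Outlet flows (mol/min): A 172.26, B 172.26, C 71.736
Sensible, products 25→154 °C: 6839.2 kJ/min
Q = ΔH = -9285.1 kJ/min = -154.75 kW
Heat removed = 154750 W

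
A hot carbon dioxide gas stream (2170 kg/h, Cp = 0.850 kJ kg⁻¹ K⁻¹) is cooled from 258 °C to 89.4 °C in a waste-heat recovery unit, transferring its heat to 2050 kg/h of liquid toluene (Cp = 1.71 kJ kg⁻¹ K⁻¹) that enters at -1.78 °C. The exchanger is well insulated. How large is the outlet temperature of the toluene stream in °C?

Heat released by hot stream: Q = 2170 × 0.850 × (258 − 89.4) = 310980 kJ/h
Energy balance on cold side (adiabatic exchanger): Q = ṁ_c·Cp_c·(T_c,out − T_c,in)
T_c,out = -1.78 + 310980/(2050 × 1.71) = 86.933 °C

T_c,out = 86.9 °C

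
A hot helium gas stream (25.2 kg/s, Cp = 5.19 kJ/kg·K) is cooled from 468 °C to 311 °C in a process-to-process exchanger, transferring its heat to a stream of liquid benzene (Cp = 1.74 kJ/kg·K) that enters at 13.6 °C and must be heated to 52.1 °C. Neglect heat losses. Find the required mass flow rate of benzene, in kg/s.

ṁ_c = 307 kg/s

Heat released by hot stream: Q = 25.2 × 5.19 × (468 − 311) = 20534 kJ/s
Energy balance on cold side (adiabatic exchanger): Q = ṁ_c·Cp_c·(T_c,out − T_c,in)
ṁ_c = 20534 / [1.74 × (52.1 − 13.6)] = 306.52 kg/s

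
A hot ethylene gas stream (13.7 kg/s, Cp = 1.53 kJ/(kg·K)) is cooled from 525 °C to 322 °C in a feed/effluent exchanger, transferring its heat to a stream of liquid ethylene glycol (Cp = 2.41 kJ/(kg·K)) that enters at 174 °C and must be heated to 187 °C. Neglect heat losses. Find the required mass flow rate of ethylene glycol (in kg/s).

Heat released by hot stream: Q = 13.7 × 1.53 × (525 − 322) = 4255.1 kJ/s
Energy balance on cold side (adiabatic exchanger): Q = ṁ_c·Cp_c·(T_c,out − T_c,in)
ṁ_c = 4255.1 / [2.41 × (187 − 174)] = 135.81 kg/s

ṁ_c = 136 kg/s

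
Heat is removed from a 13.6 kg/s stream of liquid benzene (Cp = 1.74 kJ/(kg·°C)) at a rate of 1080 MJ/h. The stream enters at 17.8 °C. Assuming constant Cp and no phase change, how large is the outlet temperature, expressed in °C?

T_out = 5.12 °C

Q = 1080 MJ/h = 300 kJ/s
ΔT = Q/(ṁ·Cp) = 300/(13.6×1.74) = 12.677 K
T_out = 17.8 − 12.677 = 5.1225 °C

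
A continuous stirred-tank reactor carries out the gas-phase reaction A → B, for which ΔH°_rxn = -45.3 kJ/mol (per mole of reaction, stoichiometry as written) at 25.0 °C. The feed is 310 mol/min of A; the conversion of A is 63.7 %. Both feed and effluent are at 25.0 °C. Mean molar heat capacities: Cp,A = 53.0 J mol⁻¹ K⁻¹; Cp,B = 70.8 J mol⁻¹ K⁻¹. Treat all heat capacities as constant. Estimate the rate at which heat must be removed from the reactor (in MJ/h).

Extent of reaction ξ = 0.637 × 310 = 197.47 mol/min
Reaction term: ξ·ΔH°_rxn = 197.47 × -45.3 = -8945.4 kJ/min
Q = ΔH = -8945.4 kJ/min = -149.09 kW
Heat removed = 536.72 MJ/h

Q_out = 537 MJ/h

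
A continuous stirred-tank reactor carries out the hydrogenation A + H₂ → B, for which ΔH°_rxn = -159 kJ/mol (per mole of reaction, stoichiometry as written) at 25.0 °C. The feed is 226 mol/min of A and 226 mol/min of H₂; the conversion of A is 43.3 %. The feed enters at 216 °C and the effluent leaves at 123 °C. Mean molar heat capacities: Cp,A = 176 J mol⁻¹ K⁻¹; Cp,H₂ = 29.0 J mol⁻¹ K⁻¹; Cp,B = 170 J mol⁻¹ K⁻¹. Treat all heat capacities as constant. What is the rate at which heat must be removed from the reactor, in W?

Extent of reaction ξ = 0.433 × 226 = 97.858 mol/min
Reaction term: ξ·ΔH°_rxn = 97.858 × -159 = -15559 kJ/min
Sensible, feed 216→25 °C: -8849 kJ/min
Outlet flows (mol/min): A 128.14, H₂ 128.14, B 97.858
Sensible, products 25→123 °C: 4204.7 kJ/min
Q = ΔH = -20204 kJ/min = -336.73 kW
Heat removed = 336730 W

Q_out = 337000 W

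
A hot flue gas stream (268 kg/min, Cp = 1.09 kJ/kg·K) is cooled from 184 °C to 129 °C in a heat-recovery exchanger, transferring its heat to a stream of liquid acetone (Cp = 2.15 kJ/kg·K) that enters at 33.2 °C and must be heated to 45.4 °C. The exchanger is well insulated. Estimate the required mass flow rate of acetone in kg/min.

ṁ_c = 613 kg/min

Heat released by hot stream: Q = 268 × 1.09 × (184 − 129) = 16067 kJ/min
Energy balance on cold side (adiabatic exchanger): Q = ṁ_c·Cp_c·(T_c,out − T_c,in)
ṁ_c = 16067 / [2.15 × (45.4 − 33.2)] = 612.53 kg/min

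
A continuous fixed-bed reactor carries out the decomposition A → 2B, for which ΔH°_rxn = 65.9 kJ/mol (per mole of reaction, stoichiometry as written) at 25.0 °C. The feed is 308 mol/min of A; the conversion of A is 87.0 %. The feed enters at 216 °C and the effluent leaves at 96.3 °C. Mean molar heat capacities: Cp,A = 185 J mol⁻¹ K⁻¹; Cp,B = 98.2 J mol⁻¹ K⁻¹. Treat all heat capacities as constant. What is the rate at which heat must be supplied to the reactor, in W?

Extent of reaction ξ = 0.870 × 308 = 267.96 mol/min
Reaction term: ξ·ΔH°_rxn = 267.96 × 65.9 = 17659 kJ/min
Sensible, feed 216→25 °C: -10883 kJ/min
Outlet flows (mol/min): A 40.04, B 535.92
Sensible, products 25→96.3 °C: 4280.5 kJ/min
Q = ΔH = 11056 kJ/min = 184.26 kW
Heat supplied = 184260 W

Q_in = 184000 W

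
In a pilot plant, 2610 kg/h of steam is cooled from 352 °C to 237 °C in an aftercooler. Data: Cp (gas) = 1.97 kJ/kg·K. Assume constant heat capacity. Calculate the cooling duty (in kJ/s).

Q = ṁ·Cp·ΔT = 2610 × 1.97 × (237 − 352) = -591300 kJ/h
Converting: 591300 / 3600 s = 164.25 kW

Q_c = 164 kJ/s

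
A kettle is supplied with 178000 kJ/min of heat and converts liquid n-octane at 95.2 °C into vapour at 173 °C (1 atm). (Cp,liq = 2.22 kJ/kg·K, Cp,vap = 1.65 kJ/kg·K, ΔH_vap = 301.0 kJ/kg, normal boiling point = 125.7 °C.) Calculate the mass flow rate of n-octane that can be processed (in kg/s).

Δh = 2.22×(125.7−95.2) + 301.0 + 1.65×(173−125.7) = 446.75 kJ/kg
Q = 178000 kJ/min = 2966.7 kJ/s = 2966.7 kJ/s
ṁ = Q/Δh = 2966.7 / 446.75 = 6.6405 kg/s

ṁ = 6.64 kg/s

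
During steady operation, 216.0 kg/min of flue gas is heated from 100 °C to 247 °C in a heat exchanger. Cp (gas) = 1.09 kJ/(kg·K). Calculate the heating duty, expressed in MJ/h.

Q = 2080 MJ/h

Q = ṁ·Cp·ΔT = 216.0 × 1.09 × (247 − 100) = 34610 kJ/min
Converting: 34610 / 60 s = 576.83 kW
Heating duty = 2076.6 MJ/h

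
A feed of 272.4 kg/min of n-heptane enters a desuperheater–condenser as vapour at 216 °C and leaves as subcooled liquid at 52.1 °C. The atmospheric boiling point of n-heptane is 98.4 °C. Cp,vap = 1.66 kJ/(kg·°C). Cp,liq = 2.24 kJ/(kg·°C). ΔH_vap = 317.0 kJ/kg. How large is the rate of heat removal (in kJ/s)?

vapour 216→98.4 °C: -195.22 kJ/kg
condensation at 98.4 °C: -317 kJ/kg
liquid 98.4→52.1 °C: -103.71 kJ/kg
Δh = -195.22 + -317 + -103.71 = -615.93 kJ/kg
Q = ṁ·Δh = 272.4 kg/min × -615.93 kJ/kg = -167780 kJ/min
|Q| = 2796.3 kW

Q_c = 2800 kJ/s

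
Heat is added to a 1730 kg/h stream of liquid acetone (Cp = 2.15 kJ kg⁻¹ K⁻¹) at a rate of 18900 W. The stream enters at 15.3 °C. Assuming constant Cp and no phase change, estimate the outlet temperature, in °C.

T_out = 33.6 °C

Q = 18900 W = 68040 kJ/h
ΔT = Q/(ṁ·Cp) = 68040/(1730×2.15) = 18.293 K
T_out = 15.3 + 18.293 = 33.593 °C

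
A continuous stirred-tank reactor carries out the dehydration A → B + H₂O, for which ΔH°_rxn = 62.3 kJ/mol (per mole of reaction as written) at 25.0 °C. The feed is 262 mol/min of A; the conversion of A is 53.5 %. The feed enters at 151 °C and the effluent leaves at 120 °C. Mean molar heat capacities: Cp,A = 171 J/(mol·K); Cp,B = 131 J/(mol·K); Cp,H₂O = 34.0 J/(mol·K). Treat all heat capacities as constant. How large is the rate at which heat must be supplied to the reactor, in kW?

Extent of reaction ξ = 0.535 × 262 = 140.17 mol/min
Reaction term: ξ·ΔH°_rxn = 140.17 × 62.3 = 8732.6 kJ/min
Sensible, feed 151→25 °C: -5645.1 kJ/min
Outlet flows (mol/min): A 121.83, B 140.17, H₂O 140.17
Sensible, products 25→120 °C: 4176.3 kJ/min
Q = ΔH = 7263.8 kJ/min = 121.06 kW
Heat supplied = 121.06 kW

Q_in = 121 kW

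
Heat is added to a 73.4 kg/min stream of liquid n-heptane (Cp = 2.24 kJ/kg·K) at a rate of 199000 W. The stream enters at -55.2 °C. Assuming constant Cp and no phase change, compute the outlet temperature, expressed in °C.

T_out = 17.4 °C

Q = 199000 W = 11940 kJ/min
ΔT = Q/(ṁ·Cp) = 11940/(73.4×2.24) = 72.621 K
T_out = -55.2 + 72.621 = 17.421 °C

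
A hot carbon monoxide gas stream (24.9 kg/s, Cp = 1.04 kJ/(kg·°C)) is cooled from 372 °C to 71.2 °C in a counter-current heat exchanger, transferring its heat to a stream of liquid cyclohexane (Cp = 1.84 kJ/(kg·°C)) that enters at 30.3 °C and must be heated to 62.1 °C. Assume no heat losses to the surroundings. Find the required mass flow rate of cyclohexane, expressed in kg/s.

Heat released by hot stream: Q = 24.9 × 1.04 × (372 − 71.2) = 7789.5 kJ/s
Energy balance on cold side (adiabatic exchanger): Q = ṁ_c·Cp_c·(T_c,out − T_c,in)
ṁ_c = 7789.5 / [1.84 × (62.1 − 30.3)] = 133.13 kg/s

ṁ_c = 133 kg/s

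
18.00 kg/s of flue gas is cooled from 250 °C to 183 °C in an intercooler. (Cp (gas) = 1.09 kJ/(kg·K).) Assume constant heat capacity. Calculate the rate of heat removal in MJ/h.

Q_c = 4730 MJ/h

Q = ṁ·Cp·ΔT = 18.00 × 1.09 × (183 − 250) = -1314.5 kJ/s
Cooling duty = 4732.3 MJ/h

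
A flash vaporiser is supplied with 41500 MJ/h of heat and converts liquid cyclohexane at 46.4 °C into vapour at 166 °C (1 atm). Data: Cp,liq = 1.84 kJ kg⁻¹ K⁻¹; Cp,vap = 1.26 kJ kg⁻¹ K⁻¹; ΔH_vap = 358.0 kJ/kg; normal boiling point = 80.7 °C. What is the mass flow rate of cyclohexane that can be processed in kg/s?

ṁ = 21.8 kg/s

Δh = 1.84×(80.7−46.4) + 358.0 + 1.26×(166−80.7) = 528.59 kJ/kg
Q = 41500 MJ/h = 11528 kJ/s = 11528 kJ/s
ṁ = Q/Δh = 11528 / 528.59 = 21.809 kg/s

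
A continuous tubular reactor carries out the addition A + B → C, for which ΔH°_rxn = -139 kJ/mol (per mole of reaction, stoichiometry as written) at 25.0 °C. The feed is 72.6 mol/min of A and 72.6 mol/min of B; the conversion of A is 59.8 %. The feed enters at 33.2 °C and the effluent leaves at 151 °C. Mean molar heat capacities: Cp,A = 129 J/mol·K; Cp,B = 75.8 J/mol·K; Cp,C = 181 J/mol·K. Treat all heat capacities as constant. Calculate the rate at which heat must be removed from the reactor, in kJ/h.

Extent of reaction ξ = 0.598 × 72.6 = 43.415 mol/min
Reaction term: ξ·ΔH°_rxn = 43.415 × -139 = -6034.7 kJ/min
Sensible, feed 33.2→25 °C: -121.92 kJ/min
Outlet flows (mol/min): A 29.185, B 29.185, C 43.415
Sensible, products 25→151 °C: 1743.2 kJ/min
Q = ΔH = -4413.3 kJ/min = -73.556 kW
Heat removed = 264800 kJ/h

Q_out = 265000 kJ/h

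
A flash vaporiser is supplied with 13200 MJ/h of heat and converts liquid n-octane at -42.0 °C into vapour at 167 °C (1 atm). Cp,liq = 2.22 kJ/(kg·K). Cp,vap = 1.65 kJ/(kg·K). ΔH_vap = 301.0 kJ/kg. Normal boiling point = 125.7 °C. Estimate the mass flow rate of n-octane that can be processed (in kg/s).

Δh = 2.22×(125.7−-42.0) + 301.0 + 1.65×(167−125.7) = 741.44 kJ/kg
Q = 13200 MJ/h = 3666.7 kJ/s = 3666.7 kJ/s
ṁ = Q/Δh = 3666.7 / 741.44 = 4.9453 kg/s

ṁ = 4.95 kg/s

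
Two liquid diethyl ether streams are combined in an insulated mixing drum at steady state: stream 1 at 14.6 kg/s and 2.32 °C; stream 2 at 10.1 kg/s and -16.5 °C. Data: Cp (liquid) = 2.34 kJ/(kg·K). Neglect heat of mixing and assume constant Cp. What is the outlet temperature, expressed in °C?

Energy balance with Q = 0: Σ ṁᵢCp,ᵢ(T_out − Tᵢ) = 0
T_out = Σ ṁᵢCp,ᵢTᵢ / Σ ṁᵢCp,ᵢ
      = -310.7 / 57.798 = -5.3756 °C

T_out = -5.38 °C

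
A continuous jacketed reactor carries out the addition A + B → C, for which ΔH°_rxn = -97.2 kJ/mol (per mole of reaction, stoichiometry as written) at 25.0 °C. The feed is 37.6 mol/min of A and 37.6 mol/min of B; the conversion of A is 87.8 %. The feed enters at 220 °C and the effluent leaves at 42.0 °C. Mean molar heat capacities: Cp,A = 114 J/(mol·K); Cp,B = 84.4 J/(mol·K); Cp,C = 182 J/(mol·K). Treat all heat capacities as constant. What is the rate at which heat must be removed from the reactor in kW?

Extent of reaction ξ = 0.878 × 37.6 = 33.013 mol/min
Reaction term: ξ·ΔH°_rxn = 33.013 × -97.2 = -3208.8 kJ/min
Sensible, feed 220→25 °C: -1454.7 kJ/min
Outlet flows (mol/min): A 4.5872, B 4.5872, C 33.013
Sensible, products 25→42.0 °C: 117.61 kJ/min
Q = ΔH = -4545.9 kJ/min = -75.765 kW
Heat removed = 75.765 kW

Q_out = 75.8 kW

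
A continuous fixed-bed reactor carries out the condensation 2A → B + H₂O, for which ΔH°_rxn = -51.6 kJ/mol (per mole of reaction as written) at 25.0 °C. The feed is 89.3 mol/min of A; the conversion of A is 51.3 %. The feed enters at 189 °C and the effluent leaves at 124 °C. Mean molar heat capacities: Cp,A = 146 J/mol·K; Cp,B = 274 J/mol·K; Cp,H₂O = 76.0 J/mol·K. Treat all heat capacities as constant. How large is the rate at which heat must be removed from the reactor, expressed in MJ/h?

Extent of reaction ξ = 0.513 × 89.3 / 2 = 22.905 mol/min
Reaction term: ξ·ΔH°_rxn = 22.905 × -51.6 = -1181.9 kJ/min
Sensible, feed 189→25 °C: -2138.2 kJ/min
Outlet flows (mol/min): A 43.489, B 22.905, H₂O 22.905
Sensible, products 25→124 °C: 1422.3 kJ/min
Q = ΔH = -1897.9 kJ/min = -31.631 kW
Heat removed = 113.87 MJ/h

Q_out = 114 MJ/h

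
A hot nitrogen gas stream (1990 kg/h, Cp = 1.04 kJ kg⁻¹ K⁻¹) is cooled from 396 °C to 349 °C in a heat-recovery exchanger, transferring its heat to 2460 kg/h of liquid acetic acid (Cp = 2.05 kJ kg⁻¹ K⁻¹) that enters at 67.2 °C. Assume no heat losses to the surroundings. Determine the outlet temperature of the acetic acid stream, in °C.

T_c,out = 86.5 °C

Heat released by hot stream: Q = 1990 × 1.04 × (396 − 349) = 97271 kJ/h
Energy balance on cold side (adiabatic exchanger): Q = ṁ_c·Cp_c·(T_c,out − T_c,in)
T_c,out = 67.2 + 97271/(2460 × 2.05) = 86.488 °C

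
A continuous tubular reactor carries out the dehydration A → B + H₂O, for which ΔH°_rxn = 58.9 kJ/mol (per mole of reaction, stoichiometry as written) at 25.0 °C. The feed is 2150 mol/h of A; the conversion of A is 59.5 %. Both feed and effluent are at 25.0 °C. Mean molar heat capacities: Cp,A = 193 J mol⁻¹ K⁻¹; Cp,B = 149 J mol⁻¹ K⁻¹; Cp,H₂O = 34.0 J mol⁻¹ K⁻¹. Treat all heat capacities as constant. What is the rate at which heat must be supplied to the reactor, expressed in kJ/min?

Extent of reaction ξ = 0.595 × 2150 = 1279.2 mol/h
Reaction term: ξ·ΔH°_rxn = 1279.2 × 58.9 = 75348 kJ/h
Q = ΔH = 75348 kJ/h = 20.93 kW
Heat supplied = 1255.8 kJ/min

Q_in = 1260 kJ/min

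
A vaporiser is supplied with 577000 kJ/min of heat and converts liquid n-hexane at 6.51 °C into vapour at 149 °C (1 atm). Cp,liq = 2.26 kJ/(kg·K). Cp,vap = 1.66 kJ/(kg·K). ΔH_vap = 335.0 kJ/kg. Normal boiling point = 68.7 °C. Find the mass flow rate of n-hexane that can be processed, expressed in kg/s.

ṁ = 15.8 kg/s

Δh = 2.26×(68.7−6.51) + 335.0 + 1.66×(149−68.7) = 608.85 kJ/kg
Q = 577000 kJ/min = 9616.7 kJ/s = 9616.7 kJ/s
ṁ = Q/Δh = 9616.7 / 608.85 = 15.795 kg/s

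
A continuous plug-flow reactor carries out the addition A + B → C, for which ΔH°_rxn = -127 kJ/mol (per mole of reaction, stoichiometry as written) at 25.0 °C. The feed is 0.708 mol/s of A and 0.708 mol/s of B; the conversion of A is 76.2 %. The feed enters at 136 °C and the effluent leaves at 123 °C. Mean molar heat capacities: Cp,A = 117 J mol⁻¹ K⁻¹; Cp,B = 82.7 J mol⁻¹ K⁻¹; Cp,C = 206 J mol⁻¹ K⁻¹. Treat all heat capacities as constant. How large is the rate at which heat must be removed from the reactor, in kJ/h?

Q_out = 252000 kJ/h

Extent of reaction ξ = 0.762 × 0.708 = 0.5395 mol/s
Reaction term: ξ·ΔH°_rxn = 0.5395 × -127 = -68.516 kJ/s
Sensible, feed 136→25 °C: -15.694 kJ/s
Outlet flows (mol/s): A 0.1685, B 0.1685, C 0.5395
Sensible, products 25→123 °C: 14.189 kJ/s
Q = ΔH = -70.021 kJ/s = -70.021 kW
Heat removed = 252080 kJ/h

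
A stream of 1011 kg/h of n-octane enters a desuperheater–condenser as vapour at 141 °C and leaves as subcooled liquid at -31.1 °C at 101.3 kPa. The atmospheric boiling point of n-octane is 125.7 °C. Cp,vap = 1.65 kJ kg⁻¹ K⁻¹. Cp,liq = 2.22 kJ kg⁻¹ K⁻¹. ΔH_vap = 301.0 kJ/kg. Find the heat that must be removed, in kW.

vapour 141→125.7 °C: -25.245 kJ/kg
condensation at 125.7 °C: -301 kJ/kg
liquid 125.7→-31.1 °C: -348.1 kJ/kg
Δh = -25.245 + -301 + -348.1 = -674.34 kJ/kg
Q = ṁ·Δh = 1011 kg/h × -674.34 kJ/kg = -681760 kJ/h
|Q| = 189.38 kW

Q_c = 189 kW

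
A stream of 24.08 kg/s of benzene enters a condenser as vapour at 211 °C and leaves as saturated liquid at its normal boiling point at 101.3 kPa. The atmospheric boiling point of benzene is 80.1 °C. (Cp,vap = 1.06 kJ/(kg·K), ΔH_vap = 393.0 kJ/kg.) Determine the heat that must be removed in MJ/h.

vapour 211→80.1 °C: -138.75 kJ/kg
condensation at 80.1 °C: -393 kJ/kg
Δh = -138.75 + -393 = -531.75 kJ/kg
Q = ṁ·Δh = 24.08 kg/s × -531.75 kJ/kg = -12805 kJ/s
|Q| = 12805 kW = 46097 MJ/h

Q_c = 46100 MJ/h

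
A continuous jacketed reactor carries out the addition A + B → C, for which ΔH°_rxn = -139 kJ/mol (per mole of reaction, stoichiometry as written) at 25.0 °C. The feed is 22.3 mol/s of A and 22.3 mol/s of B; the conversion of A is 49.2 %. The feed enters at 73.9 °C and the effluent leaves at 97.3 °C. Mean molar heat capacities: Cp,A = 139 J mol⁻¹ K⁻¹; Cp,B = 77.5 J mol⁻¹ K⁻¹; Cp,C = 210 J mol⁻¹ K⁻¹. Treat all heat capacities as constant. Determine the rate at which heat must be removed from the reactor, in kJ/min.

Extent of reaction ξ = 0.492 × 22.3 = 10.972 mol/s
Reaction term: ξ·ΔH°_rxn = 10.972 × -139 = -1525.1 kJ/s
Sensible, feed 73.9→25 °C: -236.09 kJ/s
Outlet flows (mol/s): A 11.328, B 11.328, C 10.972
Sensible, products 25→97.3 °C: 343.9 kJ/s
Q = ΔH = -1417.2 kJ/s = -1417.2 kW
Heat removed = 85034 kJ/min

Q_out = 85000 kJ/min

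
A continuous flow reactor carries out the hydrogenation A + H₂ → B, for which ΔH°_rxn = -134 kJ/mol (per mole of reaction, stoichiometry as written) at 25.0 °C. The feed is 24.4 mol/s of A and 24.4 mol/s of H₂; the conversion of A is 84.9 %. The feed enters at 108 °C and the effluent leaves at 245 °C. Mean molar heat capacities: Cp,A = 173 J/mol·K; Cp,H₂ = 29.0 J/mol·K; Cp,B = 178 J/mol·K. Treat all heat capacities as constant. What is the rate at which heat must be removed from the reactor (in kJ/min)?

Q_out = 133000 kJ/min

Extent of reaction ξ = 0.849 × 24.4 = 20.716 mol/s
Reaction term: ξ·ΔH°_rxn = 20.716 × -134 = -2775.9 kJ/s
Sensible, feed 108→25 °C: -409.09 kJ/s
Outlet flows (mol/s): A 3.6844, H₂ 3.6844, B 20.716
Sensible, products 25→245 °C: 974.96 kJ/s
Q = ΔH = -2210 kJ/s = -2210 kW
Heat removed = 132600 kJ/min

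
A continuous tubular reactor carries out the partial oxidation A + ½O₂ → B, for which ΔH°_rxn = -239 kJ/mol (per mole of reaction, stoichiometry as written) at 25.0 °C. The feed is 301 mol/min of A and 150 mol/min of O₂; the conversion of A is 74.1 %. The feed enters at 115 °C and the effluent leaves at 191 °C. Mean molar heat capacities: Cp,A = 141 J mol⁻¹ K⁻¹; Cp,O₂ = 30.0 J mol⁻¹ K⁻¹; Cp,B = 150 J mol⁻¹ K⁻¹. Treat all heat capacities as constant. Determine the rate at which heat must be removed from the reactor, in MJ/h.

Extent of reaction ξ = 0.741 × 301 = 223.04 mol/min
Reaction term: ξ·ΔH°_rxn = 223.04 × -239 = -53307 kJ/min
Sensible, feed 115→25 °C: -4224.7 kJ/min
Outlet flows (mol/min): A 77.959, O₂ 38.48, B 223.04
Sensible, products 25→191 °C: 7570.1 kJ/min
Q = ΔH = -49961 kJ/min = -832.69 kW
Heat removed = 2997.7 MJ/h

Q_out = 3000 MJ/h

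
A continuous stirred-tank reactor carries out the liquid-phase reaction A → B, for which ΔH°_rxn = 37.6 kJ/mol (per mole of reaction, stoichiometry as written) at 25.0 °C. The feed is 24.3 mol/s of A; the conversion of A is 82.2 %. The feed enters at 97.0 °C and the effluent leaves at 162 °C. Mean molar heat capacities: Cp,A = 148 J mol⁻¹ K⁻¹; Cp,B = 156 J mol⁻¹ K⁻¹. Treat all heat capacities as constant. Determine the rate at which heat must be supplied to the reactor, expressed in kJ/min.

Q_in = 60400 kJ/min

Extent of reaction ξ = 0.822 × 24.3 = 19.975 mol/s
Reaction term: ξ·ΔH°_rxn = 19.975 × 37.6 = 751.04 kJ/s
Sensible, feed 97.0→25 °C: -258.94 kJ/s
Outlet flows (mol/s): A 4.3254, B 19.975
Sensible, products 25→162 °C: 514.6 kJ/s
Q = ΔH = 1006.7 kJ/s = 1006.7 kW
Heat supplied = 60402 kJ/min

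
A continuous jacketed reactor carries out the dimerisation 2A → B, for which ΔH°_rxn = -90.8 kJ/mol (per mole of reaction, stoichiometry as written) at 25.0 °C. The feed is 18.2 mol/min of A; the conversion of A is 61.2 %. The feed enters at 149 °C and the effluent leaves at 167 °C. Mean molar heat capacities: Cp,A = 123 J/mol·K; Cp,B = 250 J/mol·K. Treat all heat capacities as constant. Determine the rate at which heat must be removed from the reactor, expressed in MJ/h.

Q_out = 27.7 MJ/h

Extent of reaction ξ = 0.612 × 18.2 / 2 = 5.5692 mol/min
Reaction term: ξ·ΔH°_rxn = 5.5692 × -90.8 = -505.68 kJ/min
Sensible, feed 149→25 °C: -277.59 kJ/min
Outlet flows (mol/min): A 7.0616, B 5.5692
Sensible, products 25→167 °C: 321.04 kJ/min
Q = ΔH = -462.23 kJ/min = -7.7038 kW
Heat removed = 27.734 MJ/h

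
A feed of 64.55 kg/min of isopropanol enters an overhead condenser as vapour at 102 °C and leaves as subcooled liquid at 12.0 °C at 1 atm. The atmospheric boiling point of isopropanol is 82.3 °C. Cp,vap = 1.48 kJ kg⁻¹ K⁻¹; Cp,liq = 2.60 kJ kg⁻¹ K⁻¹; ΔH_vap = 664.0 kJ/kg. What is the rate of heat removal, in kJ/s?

Q_c = 942 kJ/s

vapour 102→82.3 °C: -29.156 kJ/kg
condensation at 82.3 °C: -664 kJ/kg
liquid 82.3→12.0 °C: -182.78 kJ/kg
Δh = -29.156 + -664 + -182.78 = -875.94 kJ/kg
Q = ṁ·Δh = 64.55 kg/min × -875.94 kJ/kg = -56542 kJ/min
|Q| = 942.36 kW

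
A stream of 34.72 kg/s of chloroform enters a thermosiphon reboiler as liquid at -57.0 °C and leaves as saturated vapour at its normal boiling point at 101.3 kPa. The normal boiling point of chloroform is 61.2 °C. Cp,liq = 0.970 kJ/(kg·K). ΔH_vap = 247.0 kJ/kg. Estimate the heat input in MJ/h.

liquid -57.0→61.2 °C: 114.65 kJ/kg
vaporisation at 61.2 °C: 247 kJ/kg
Δh = 114.65 + 247 = 361.65 kJ/kg
Q = ṁ·Δh = 34.72 kg/s × 361.65 kJ/kg = 12557 kJ/s
|Q| = 12557 kW = 45204 MJ/h

Q = 45200 MJ/h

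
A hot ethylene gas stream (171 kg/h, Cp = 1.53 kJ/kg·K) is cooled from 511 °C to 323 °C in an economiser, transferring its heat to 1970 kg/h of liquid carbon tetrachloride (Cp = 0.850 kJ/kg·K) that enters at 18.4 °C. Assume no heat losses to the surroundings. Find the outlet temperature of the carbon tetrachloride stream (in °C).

T_c,out = 47.8 °C

Heat released by hot stream: Q = 171 × 1.53 × (511 − 323) = 49186 kJ/h
Energy balance on cold side (adiabatic exchanger): Q = ṁ_c·Cp_c·(T_c,out − T_c,in)
T_c,out = 18.4 + 49186/(1970 × 0.850) = 47.774 °C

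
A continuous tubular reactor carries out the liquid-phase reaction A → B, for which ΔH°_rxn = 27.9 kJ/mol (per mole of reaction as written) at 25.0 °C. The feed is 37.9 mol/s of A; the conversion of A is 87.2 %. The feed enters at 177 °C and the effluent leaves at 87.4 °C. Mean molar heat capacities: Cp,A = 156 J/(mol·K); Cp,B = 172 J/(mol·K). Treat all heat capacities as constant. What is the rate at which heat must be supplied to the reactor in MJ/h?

Extent of reaction ξ = 0.872 × 37.9 = 33.049 mol/s
Reaction term: ξ·ΔH°_rxn = 33.049 × 27.9 = 922.06 kJ/s
Sensible, feed 177→25 °C: -898.68 kJ/s
Outlet flows (mol/s): A 4.8512, B 33.049
Sensible, products 25→87.4 °C: 401.93 kJ/s
Q = ΔH = 425.31 kJ/s = 425.31 kW
Heat supplied = 1531.1 MJ/h

Q_in = 1530 MJ/h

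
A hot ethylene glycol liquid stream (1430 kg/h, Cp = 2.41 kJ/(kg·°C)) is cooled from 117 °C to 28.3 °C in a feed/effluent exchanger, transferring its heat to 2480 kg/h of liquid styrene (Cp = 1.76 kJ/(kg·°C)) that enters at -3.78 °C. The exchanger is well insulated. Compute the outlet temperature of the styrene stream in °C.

Heat released by hot stream: Q = 1430 × 2.41 × (117 − 28.3) = 305690 kJ/h
Energy balance on cold side (adiabatic exchanger): Q = ṁ_c·Cp_c·(T_c,out − T_c,in)
T_c,out = -3.78 + 305690/(2480 × 1.76) = 66.255 °C

T_c,out = 66.3 °C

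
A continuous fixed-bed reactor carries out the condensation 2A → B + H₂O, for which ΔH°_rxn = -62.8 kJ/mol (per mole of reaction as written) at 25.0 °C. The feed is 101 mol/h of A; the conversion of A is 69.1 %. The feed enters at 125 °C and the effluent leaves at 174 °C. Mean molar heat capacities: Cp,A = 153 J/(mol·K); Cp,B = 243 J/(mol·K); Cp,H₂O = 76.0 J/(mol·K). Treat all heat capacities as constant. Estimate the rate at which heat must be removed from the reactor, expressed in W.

Q_out = 380 W

Extent of reaction ξ = 0.691 × 101 / 2 = 34.895 mol/h
Reaction term: ξ·ΔH°_rxn = 34.895 × -62.8 = -2191.4 kJ/h
Sensible, feed 125→25 °C: -1545.3 kJ/h
Outlet flows (mol/h): A 31.209, B 34.895, H₂O 34.895
Sensible, products 25→174 °C: 2370.1 kJ/h
Q = ΔH = -1366.6 kJ/h = -0.37962 kW
Heat removed = 379.62 W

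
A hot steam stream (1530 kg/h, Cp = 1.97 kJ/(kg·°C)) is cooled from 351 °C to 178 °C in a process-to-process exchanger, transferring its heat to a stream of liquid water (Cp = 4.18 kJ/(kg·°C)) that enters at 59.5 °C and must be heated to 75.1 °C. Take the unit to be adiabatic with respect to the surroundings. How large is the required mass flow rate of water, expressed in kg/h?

Heat released by hot stream: Q = 1530 × 1.97 × (351 − 178) = 521440 kJ/h
Energy balance on cold side (adiabatic exchanger): Q = ṁ_c·Cp_c·(T_c,out − T_c,in)
ṁ_c = 521440 / [4.18 × (75.1 − 59.5)] = 7996.6 kg/h

ṁ_c = 8000 kg/h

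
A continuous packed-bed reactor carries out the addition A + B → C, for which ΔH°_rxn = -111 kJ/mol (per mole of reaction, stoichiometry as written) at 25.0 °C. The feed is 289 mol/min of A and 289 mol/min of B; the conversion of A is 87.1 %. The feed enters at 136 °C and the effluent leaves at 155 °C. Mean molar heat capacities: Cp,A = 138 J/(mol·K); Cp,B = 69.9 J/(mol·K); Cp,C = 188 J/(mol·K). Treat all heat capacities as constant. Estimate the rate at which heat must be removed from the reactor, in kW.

Q_out = 458 kW

Extent of reaction ξ = 0.871 × 289 = 251.72 mol/min
Reaction term: ξ·ΔH°_rxn = 251.72 × -111 = -27941 kJ/min
Sensible, feed 136→25 °C: -6669.2 kJ/min
Outlet flows (mol/min): A 37.281, B 37.281, C 251.72
Sensible, products 25→155 °C: 7159.6 kJ/min
Q = ΔH = -27450 kJ/min = -457.51 kW
Heat removed = 457.51 kW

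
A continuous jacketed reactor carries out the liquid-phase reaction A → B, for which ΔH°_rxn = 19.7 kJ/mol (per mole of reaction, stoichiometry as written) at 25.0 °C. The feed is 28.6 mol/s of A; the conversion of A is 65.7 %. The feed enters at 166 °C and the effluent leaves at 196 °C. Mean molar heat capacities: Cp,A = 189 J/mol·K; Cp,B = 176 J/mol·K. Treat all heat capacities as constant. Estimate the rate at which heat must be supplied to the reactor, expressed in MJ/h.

Extent of reaction ξ = 0.657 × 28.6 = 18.79 mol/s
Reaction term: ξ·ΔH°_rxn = 18.79 × 19.7 = 370.17 kJ/s
Sensible, feed 166→25 °C: -762.16 kJ/s
Outlet flows (mol/s): A 9.8098, B 18.79
Sensible, products 25→196 °C: 882.55 kJ/s
Q = ΔH = 490.56 kJ/s = 490.56 kW
Heat supplied = 1766 MJ/h

Q_in = 1770 MJ/h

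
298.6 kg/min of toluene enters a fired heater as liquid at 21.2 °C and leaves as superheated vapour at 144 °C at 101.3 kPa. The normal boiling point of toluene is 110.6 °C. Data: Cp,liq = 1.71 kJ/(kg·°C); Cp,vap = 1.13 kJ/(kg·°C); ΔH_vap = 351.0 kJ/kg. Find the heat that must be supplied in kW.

Q = 2700 kW

liquid 21.2→110.6 °C: 152.87 kJ/kg
vaporisation at 110.6 °C: 351 kJ/kg
vapour 110.6→144 °C: 37.742 kJ/kg
Δh = 152.87 + 351 + 37.742 = 541.62 kJ/kg
Q = ṁ·Δh = 298.6 kg/min × 541.62 kJ/kg = 161730 kJ/min
|Q| = 2695.4 kW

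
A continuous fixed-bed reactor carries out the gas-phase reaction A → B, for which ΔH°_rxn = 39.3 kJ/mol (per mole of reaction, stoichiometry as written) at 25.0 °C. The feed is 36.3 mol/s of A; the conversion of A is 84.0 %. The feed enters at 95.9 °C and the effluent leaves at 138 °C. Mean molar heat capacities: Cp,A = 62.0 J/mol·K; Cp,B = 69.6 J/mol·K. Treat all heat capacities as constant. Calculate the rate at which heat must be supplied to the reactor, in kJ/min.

Q_in = 79200 kJ/min

Extent of reaction ξ = 0.840 × 36.3 = 30.492 mol/s
Reaction term: ξ·ΔH°_rxn = 30.492 × 39.3 = 1198.3 kJ/s
Sensible, feed 95.9→25 °C: -159.57 kJ/s
Outlet flows (mol/s): A 5.808, B 30.492
Sensible, products 25→138 °C: 280.5 kJ/s
Q = ΔH = 1319.3 kJ/s = 1319.3 kW
Heat supplied = 79156 kJ/min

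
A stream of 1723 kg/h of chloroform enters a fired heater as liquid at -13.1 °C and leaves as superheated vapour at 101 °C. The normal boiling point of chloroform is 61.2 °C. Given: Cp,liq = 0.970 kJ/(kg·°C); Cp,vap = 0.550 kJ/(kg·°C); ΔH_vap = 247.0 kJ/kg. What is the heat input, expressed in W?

Q = 163000 W

liquid -13.1→61.2 °C: 72.071 kJ/kg
vaporisation at 61.2 °C: 247 kJ/kg
vapour 61.2→101 °C: 21.89 kJ/kg
Δh = 72.071 + 247 + 21.89 = 340.96 kJ/kg
Q = ṁ·Δh = 1723 kg/h × 340.96 kJ/kg = 587480 kJ/h
|Q| = 163.19 kW = 163190 W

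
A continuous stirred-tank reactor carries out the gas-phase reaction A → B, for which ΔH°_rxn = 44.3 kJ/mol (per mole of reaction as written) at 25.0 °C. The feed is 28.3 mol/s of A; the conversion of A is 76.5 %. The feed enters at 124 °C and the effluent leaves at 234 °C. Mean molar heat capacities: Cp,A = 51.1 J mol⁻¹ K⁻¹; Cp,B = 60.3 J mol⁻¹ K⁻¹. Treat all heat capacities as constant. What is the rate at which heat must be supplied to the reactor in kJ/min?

Extent of reaction ξ = 0.765 × 28.3 = 21.649 mol/s
Reaction term: ξ·ΔH°_rxn = 21.649 × 44.3 = 959.07 kJ/s
Sensible, feed 124→25 °C: -143.17 kJ/s
Outlet flows (mol/s): A 6.6505, B 21.649
Sensible, products 25→234 °C: 343.87 kJ/s
Q = ΔH = 1159.8 kJ/s = 1159.8 kW
Heat supplied = 69586 kJ/min

Q_in = 69600 kJ/min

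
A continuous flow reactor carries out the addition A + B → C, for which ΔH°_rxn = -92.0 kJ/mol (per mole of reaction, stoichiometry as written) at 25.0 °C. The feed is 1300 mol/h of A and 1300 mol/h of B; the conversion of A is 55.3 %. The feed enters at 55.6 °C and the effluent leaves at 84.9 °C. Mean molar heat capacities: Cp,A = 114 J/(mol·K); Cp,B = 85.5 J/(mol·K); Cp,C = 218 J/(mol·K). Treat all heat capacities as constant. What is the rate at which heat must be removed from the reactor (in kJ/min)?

Q_out = 962 kJ/min

Extent of reaction ξ = 0.553 × 1300 = 718.9 mol/h
Reaction term: ξ·ΔH°_rxn = 718.9 × -92.0 = -66139 kJ/h
Sensible, feed 55.6→25 °C: -7936.1 kJ/h
Outlet flows (mol/h): A 581.1, B 581.1, C 718.9
Sensible, products 25→84.9 °C: 16332 kJ/h
Q = ΔH = -57743 kJ/h = -16.04 kW
Heat removed = 962.39 kJ/min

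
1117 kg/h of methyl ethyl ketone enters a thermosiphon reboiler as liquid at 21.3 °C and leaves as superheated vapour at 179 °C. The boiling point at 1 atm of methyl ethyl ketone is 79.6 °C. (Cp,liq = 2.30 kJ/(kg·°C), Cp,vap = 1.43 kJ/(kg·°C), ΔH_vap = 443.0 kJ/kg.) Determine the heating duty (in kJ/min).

liquid 21.3→79.6 °C: 134.09 kJ/kg
vaporisation at 79.6 °C: 443 kJ/kg
vapour 79.6→179 °C: 142.14 kJ/kg
Δh = 134.09 + 443 + 142.14 = 719.23 kJ/kg
Q = ṁ·Δh = 1117 kg/h × 719.23 kJ/kg = 803380 kJ/h
|Q| = 223.16 kW = 13390 kJ/min

Q = 13400 kJ/min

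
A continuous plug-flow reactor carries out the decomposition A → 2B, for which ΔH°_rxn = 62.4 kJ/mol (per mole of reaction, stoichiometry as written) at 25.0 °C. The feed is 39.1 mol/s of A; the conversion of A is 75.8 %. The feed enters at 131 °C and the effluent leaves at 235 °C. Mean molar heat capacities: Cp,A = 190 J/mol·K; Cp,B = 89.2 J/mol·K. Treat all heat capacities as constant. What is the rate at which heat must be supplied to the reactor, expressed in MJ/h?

Q_in = 9180 MJ/h

Extent of reaction ξ = 0.758 × 39.1 = 29.638 mol/s
Reaction term: ξ·ΔH°_rxn = 29.638 × 62.4 = 1849.4 kJ/s
Sensible, feed 131→25 °C: -787.47 kJ/s
Outlet flows (mol/s): A 9.4622, B 59.276
Sensible, products 25→235 °C: 1487.9 kJ/s
Q = ΔH = 2549.8 kJ/s = 2549.8 kW
Heat supplied = 9179.3 MJ/h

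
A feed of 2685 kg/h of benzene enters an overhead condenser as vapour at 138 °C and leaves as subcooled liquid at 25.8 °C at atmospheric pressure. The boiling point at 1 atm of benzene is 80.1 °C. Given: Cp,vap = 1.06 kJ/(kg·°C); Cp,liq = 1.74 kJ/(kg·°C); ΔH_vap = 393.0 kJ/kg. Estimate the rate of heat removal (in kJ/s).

vapour 138→80.1 °C: -61.374 kJ/kg
condensation at 80.1 °C: -393 kJ/kg
liquid 80.1→25.8 °C: -94.482 kJ/kg
Δh = -61.374 + -393 + -94.482 = -548.86 kJ/kg
Q = ṁ·Δh = 2685 kg/h × -548.86 kJ/kg = -1.4737e+06 kJ/h
|Q| = 409.36 kW

Q_c = 409 kJ/s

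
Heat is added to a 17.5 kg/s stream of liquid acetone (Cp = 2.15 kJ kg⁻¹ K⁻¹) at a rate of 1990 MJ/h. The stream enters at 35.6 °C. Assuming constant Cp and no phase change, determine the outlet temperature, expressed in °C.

T_out = 50.3 °C

Q = 1990 MJ/h = 552.78 kJ/s
ΔT = Q/(ṁ·Cp) = 552.78/(17.5×2.15) = 14.692 K
T_out = 35.6 + 14.692 = 50.292 °C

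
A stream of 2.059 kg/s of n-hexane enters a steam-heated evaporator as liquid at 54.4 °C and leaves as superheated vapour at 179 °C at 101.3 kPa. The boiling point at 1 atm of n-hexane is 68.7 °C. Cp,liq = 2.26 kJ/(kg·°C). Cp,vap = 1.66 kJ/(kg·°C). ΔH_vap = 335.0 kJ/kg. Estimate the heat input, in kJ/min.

Q = 68000 kJ/min

liquid 54.4→68.7 °C: 32.318 kJ/kg
vaporisation at 68.7 °C: 335 kJ/kg
vapour 68.7→179 °C: 183.1 kJ/kg
Δh = 32.318 + 335 + 183.1 = 550.42 kJ/kg
Q = ṁ·Δh = 2.059 kg/s × 550.42 kJ/kg = 1133.3 kJ/s
|Q| = 1133.3 kW = 67998 kJ/min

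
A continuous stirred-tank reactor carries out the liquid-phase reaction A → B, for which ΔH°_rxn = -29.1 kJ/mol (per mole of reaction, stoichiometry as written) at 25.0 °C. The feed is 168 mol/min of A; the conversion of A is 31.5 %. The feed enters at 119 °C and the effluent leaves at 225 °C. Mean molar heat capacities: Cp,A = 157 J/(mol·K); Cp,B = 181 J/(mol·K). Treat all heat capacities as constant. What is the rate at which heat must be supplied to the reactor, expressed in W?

Extent of reaction ξ = 0.315 × 168 = 52.92 mol/min
Reaction term: ξ·ΔH°_rxn = 52.92 × -29.1 = -1540 kJ/min
Sensible, feed 119→25 °C: -2479.3 kJ/min
Outlet flows (mol/min): A 115.08, B 52.92
Sensible, products 25→225 °C: 5529.2 kJ/min
Q = ΔH = 1509.9 kJ/min = 25.165 kW
Heat supplied = 25165 W

Q_in = 25200 W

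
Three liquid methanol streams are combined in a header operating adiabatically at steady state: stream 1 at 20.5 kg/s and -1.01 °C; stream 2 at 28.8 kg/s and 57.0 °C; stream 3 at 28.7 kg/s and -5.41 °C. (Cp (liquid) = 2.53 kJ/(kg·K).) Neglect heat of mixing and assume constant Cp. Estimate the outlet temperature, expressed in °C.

Adiabatic, steady state ⇒ Σ ṁᵢCp,ᵢ(T_out − Tᵢ) = 0
T_out = Σ ṁᵢCp,ᵢTᵢ / Σ ṁᵢCp,ᵢ
      = 3708 / 197.34 = 18.79 °C

T_out = 18.8 °C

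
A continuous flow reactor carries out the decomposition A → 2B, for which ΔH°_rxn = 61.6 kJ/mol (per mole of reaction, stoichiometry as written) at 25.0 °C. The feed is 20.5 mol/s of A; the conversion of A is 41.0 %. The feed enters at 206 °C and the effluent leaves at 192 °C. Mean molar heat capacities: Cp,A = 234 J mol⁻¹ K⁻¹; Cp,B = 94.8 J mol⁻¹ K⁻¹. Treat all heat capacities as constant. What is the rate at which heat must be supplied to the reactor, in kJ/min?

Extent of reaction ξ = 0.410 × 20.5 = 8.405 mol/s
Reaction term: ξ·ΔH°_rxn = 8.405 × 61.6 = 517.75 kJ/s
Sensible, feed 206→25 °C: -868.26 kJ/s
Outlet flows (mol/s): A 12.095, B 16.81
Sensible, products 25→192 °C: 738.78 kJ/s
Q = ΔH = 388.27 kJ/s = 388.27 kW
Heat supplied = 23296 kJ/min

Q_in = 23300 kJ/min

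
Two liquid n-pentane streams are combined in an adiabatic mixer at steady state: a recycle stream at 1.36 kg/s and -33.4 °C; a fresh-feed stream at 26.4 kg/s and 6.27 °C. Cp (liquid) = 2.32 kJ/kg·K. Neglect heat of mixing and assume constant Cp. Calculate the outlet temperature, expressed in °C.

T_out = 4.33 °C

No heat crosses the boundary, so H_out = H_in.
T_out = Σ ṁᵢCp,ᵢTᵢ / Σ ṁᵢCp,ᵢ
      = 278.64 / 64.403 = 4.3265 °C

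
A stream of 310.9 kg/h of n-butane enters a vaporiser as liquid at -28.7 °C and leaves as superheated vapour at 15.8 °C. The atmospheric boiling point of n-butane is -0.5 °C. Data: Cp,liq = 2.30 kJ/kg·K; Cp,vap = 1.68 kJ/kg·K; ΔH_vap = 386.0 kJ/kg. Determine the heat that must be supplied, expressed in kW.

liquid -28.7→-0.5 °C: 64.86 kJ/kg
vaporisation at -0.5 °C: 386 kJ/kg
vapour -0.5→15.8 °C: 27.384 kJ/kg
Δh = 64.86 + 386 + 27.384 = 478.24 kJ/kg
Q = ṁ·Δh = 310.9 kg/h × 478.24 kJ/kg = 148690 kJ/h
|Q| = 41.302 kW

Q = 41.3 kW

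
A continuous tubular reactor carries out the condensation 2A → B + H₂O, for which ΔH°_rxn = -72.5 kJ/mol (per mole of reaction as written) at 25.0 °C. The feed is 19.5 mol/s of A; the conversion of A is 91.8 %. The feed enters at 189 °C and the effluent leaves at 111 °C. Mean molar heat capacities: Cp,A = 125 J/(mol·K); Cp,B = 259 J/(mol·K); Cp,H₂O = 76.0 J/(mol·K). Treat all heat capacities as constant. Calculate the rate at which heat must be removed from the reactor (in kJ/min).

Q_out = 46400 kJ/min

Extent of reaction ξ = 0.918 × 19.5 / 2 = 8.9505 mol/s
Reaction term: ξ·ΔH°_rxn = 8.9505 × -72.5 = -648.91 kJ/s
Sensible, feed 189→25 °C: -399.75 kJ/s
Outlet flows (mol/s): A 1.599, B 8.9505, H₂O 8.9505
Sensible, products 25→111 °C: 275.05 kJ/s
Q = ΔH = -773.61 kJ/s = -773.61 kW
Heat removed = 46416 kJ/min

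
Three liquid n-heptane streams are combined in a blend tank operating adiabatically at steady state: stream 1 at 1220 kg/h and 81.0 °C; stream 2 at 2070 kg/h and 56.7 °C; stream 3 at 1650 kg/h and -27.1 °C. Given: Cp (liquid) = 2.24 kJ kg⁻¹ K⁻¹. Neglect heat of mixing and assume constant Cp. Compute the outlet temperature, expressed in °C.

T_out = 34.7 °C

Adiabatic, steady state ⇒ Σ ṁᵢCp,ᵢ(T_out − Tᵢ) = 0
Σ ṁᵢCp,ᵢTᵢ = 1220×2.24×81.0 + 2070×2.24×56.7 + 1650×2.24×-27.1 = 384100
Σ ṁᵢCp,ᵢ = 1220×2.24 + 2070×2.24 + 1650×2.24 = 11066
T_out = 384100 / 11066 = 34.711 °C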